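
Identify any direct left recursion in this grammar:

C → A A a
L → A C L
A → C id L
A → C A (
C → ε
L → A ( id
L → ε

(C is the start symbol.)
No direct left recursion

Direct left recursion occurs when N → N α for some non-terminal N (the right-hand side begins with the left-hand side itself).

C → A A a: starts with A
L → A C L: starts with A
A → C id L: starts with C
A → C A (: starts with C
C → ε: starts with ε
L → A ( id: starts with A
L → ε: starts with ε

No direct left recursion found.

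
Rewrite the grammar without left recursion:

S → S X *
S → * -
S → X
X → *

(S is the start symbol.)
S → * - S'
S → X S'
S' → X * S'
S' → ε
X → *

S is directly left-recursive. The standard transformation for
  A → A α₁ | ... | A α_m | β₁ | ... | β_n
is
  A  → β₁ A' | ... | β_n A'
  A' → α₁ A' | ... | α_m A' | ε

S → * - becomes S → * - S'
S → X becomes S → X S'
S → S X * becomes S' → X * S'
Add S' → ε

Productions for other non-terminals are unchanged:
  X → *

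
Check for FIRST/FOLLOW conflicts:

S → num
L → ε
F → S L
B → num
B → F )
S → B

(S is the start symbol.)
A FIRST/FOLLOW conflict occurs when a non-terminal N has a nullable alternative N → β (β ⇒* ε) and another alternative N → α with FIRST(α) ∩ FOLLOW(N) ≠ ∅: on such a lookahead the parser cannot decide between expanding α and letting N vanish via β.

Nullable non-terminals: L.
L has a nullable alternative but only one production, so nothing to check.

B, F, S have no nullable alternative, so no FIRST/FOLLOW check is needed there.

No FIRST/FOLLOW conflicts found.

Answer: No FIRST/FOLLOW conflicts.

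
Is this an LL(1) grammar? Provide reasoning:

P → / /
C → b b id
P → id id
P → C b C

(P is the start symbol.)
Yes, the grammar is LL(1).

A grammar is LL(1) if for each non-terminal N with multiple productions, the predict sets of those productions are pairwise disjoint, where PREDICT(N → α) = (FIRST(α) \ {ε}) ∪ (FOLLOW(N) if α ⇒* ε).

Relevant sets:
  FIRST(C) = { 'b' }

For P:
  PREDICT(P → '/' '/') = { '/' }
  PREDICT(P → id id) = { 'id' }
  PREDICT(P → C b C) = { 'b' }
C has a single production, so nothing to check there.

All predict sets are disjoint. The grammar IS LL(1).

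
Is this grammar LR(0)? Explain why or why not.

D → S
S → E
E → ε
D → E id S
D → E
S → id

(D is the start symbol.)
A grammar is LR(0) if no state in the canonical LR(0) collection has:
  - both a shift item (dot before a terminal) and a complete item (shift-reduce conflict), or
  - two or more complete items (reduce-reduce conflict; the accept item [D' → D .] counts as a complete item here).

Augment with D' → D and build the canonical LR(0) collection (I0 = CLOSURE({[D' → . D]}), then GOTO on every symbol after a dot until no new states appear). It has 8 states:
  I0: { [D → . E id S], [D → . E], [D → . S], [D' → . D], [E → .], [S → . E], [S → . id] }  — shift, reduce
  I1: { [D' → D .] }  — accept
  I2: { [D → E . id S], [D → E .], [S → E .] }  — shift, 2 reduces
  I3: { [D → S .] }  — reduce
  I4: { [S → id .] }  — reduce
  I5: { [D → E id . S], [E → .], [S → . E], [S → . id] }  — shift, reduce
  I6: { [S → E .] }  — reduce
  I7: { [D → E id S .] }  — reduce

Conflict in state I0:
  Shift-reduce conflict between [E → .] and [S → . id]
So the grammar is NOT LR(0).

Answer: No. Shift-reduce conflict between [E → .] and [S → . id]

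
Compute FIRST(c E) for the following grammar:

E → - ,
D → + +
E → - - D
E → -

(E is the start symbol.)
To compute FIRST(c E), process the symbols left to right:
Symbol c is a terminal. Add 'c' and stop.
FIRST(c E) = { 'c' }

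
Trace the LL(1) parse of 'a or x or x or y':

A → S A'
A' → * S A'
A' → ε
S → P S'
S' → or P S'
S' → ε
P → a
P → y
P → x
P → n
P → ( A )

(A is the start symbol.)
LL(1) parsing maintains a stack (initially the start symbol over $) and the input. At each step: if the stack top is a terminal, match it against the current input token; if it is a non-terminal N, replace it with the RHS of M[N, lookahead] (the unique production whose predict set contains the lookahead).

Stack is shown with the top on the left.

Stack         Input               Action
----------------------------------------
A $           a or x or x or y $  output A → S A'
S A' $        a or x or x or y $  output S → P S'
P S' A' $     a or x or x or y $  output P → a
a S' A' $     a or x or x or y $  match 'a'
S' A' $       or x or x or y $    output S' → or P S'
or P S' A' $  or x or x or y $    match 'or'
P S' A' $     x or x or y $       output P → x
x S' A' $     x or x or y $       match 'x'
S' A' $       or x or y $         output S' → or P S'
or P S' A' $  or x or y $         match 'or'
P S' A' $     x or y $            output P → x
x S' A' $     x or y $            match 'x'
S' A' $       or y $              output S' → or P S'
or P S' A' $  or y $              match 'or'
P S' A' $     y $                 output P → y
y S' A' $     y $                 match 'y'
S' A' $       $                   output S' → ε
A' $          $                   output A' → ε
$             $                   accept

The string is accepted.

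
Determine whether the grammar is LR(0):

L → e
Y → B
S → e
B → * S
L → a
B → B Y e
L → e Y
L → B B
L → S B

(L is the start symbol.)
No. Shift-reduce conflict between [L → e .] and [B → . * S]

A grammar is LR(0) if no state in the canonical LR(0) collection has:
  - both a shift item (dot before a terminal) and a complete item (shift-reduce conflict), or
  - two or more complete items (reduce-reduce conflict; the accept item [L' → L .] counts as a complete item here).

Augment with L' → L and build the canonical LR(0) collection (I0 = CLOSURE({[L' → . L]}), then GOTO on every symbol after a dot until no new states appear). It has 15 states:
  I0: { [B → . * S], [B → . B Y e], [L → . B B], [L → . S B], [L → . a], [L → . e Y], [L → . e], [L' → . L], [S → . e] }  — shift
  I1: { [B → * . S], [S → . e] }  — shift
  I2: { [B → . * S], [B → . B Y e], [B → B . Y e], [L → B . B], [Y → . B] }  — shift
  I3: { [L' → L .] }  — accept
  I4: { [B → . * S], [B → . B Y e], [L → S . B] }  — shift
  I5: { [L → a .] }  — reduce
  I6: { [B → . * S], [B → . B Y e], [L → e . Y], [L → e .], [S → e .], [Y → . B] }  — shift, 2 reduces
  I7: { [B → . * S], [B → . B Y e], [B → B . Y e], [Y → . B], [Y → B .] }  — shift, reduce
  I8: { [L → e Y .] }  — reduce
  I9: { [B → B Y . e] }  — shift
  I10: { [B → B Y e .] }  — reduce
  I11: { [B → . * S], [B → . B Y e], [B → B . Y e], [L → S B .], [Y → . B] }  — shift, reduce
  I12: { [B → . * S], [B → . B Y e], [B → B . Y e], [L → B B .], [Y → . B], [Y → B .] }  — shift, 2 reduces
  I13: { [B → * S .] }  — reduce
  I14: { [S → e .] }  — reduce

Conflict in state I6:
  Shift-reduce conflict between [L → e .] and [B → . * S]
So the grammar is NOT LR(0).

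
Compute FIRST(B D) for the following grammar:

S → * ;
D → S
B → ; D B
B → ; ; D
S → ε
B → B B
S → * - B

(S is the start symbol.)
{ ';' }

FIRST sets of the non-terminals involved (from the grammar, by fixed-point iteration):
  FIRST(B) = { ';' }

To compute FIRST(B D), process the symbols left to right:
Symbol B is a non-terminal. Add FIRST(B) \ {ε} = { ';' }
B is not nullable (ε ∉ FIRST(B)), so stop here.
FIRST(B D) = { ';' }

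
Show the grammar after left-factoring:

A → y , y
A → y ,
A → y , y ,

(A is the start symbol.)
A → y , A'
A' → y A''
A'' → ε
A'' → ,
A' → ε

Left-factoring transforms A → αβ₁ | αβ₂ into A → αA' and A' → β₁ | β₂
(α is the longest common prefix among the alternatives). Repeat until
no nonterminal has two alternatives with a common prefix.

Round 1: A has alternatives sharing prefix 'y ,'. Introduce A': A → y , A'
  Add: A' → y
  Add: A' → ε
  Add: A' → y ,

Round 2: A' has alternatives sharing prefix 'y'. Introduce A'': A' → y A''
  Add: A'' → ε
  Add: A'' → ,

No remaining common prefixes — done.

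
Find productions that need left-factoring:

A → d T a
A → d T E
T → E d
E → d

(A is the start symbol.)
Left-factoring is needed when two productions for the same non-terminal
share a common prefix on the right-hand side.

Productions for A:
  A → d T a
  A → d T E

Found common prefix 'd T' in productions for A

Answer: Yes, A has productions with common prefix 'd T'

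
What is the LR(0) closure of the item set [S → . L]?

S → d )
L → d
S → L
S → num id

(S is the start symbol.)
{ [L → . d], [S → . L] }

Start with: [S → . L]
  [S → . L] has the dot before L: add [L → . d]
No further items can be added.

CLOSURE = { [L → . d], [S → . L] }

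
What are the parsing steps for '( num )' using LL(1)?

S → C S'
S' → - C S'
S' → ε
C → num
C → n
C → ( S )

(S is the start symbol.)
LL(1) parsing maintains a stack (initially the start symbol over $) and the input. At each step: if the stack top is a terminal, match it against the current input token; if it is a non-terminal N, replace it with the RHS of M[N, lookahead] (the unique production whose predict set contains the lookahead).

Stack is shown with the top on the left.

Stack          Input      Action
--------------------------------
S $            ( num ) $  output S → C S'
C S' $         ( num ) $  output C → ( S )
( S ) S' $     ( num ) $  match '('
S ) S' $       num ) $    output S → C S'
C S' ) S' $    num ) $    output C → num
num S' ) S' $  num ) $    match 'num'
S' ) S' $      ) $        output S' → ε
) S' $         ) $        match ')'
S' $           $          output S' → ε
$              $          accept

The string is accepted.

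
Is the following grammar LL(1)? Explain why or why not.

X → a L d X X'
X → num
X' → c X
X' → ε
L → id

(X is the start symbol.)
A grammar is LL(1) if for each non-terminal N with multiple productions, the predict sets of those productions are pairwise disjoint, where PREDICT(N → α) = (FIRST(α) \ {ε}) ∪ (FOLLOW(N) if α ⇒* ε).

Relevant sets:
  FOLLOW(X') = { $, 'c' }

For X:
  PREDICT(X → a L d X X') = { 'a' }
  PREDICT(X → num) = { 'num' }
For X':
  PREDICT(X' → c X) = { 'c' }
  PREDICT(X' → ε) = { $, 'c' }
L has a single production, so nothing to check there.

Conflict found: Predict set conflict for X': { 'c' }
The grammar is NOT LL(1).

Answer: No. Predict set conflict for X': { 'c' }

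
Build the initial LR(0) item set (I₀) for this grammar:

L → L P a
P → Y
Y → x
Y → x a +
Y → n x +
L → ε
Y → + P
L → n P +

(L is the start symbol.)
{ [L → . L P a], [L → . n P +], [L → .], [L' → . L] }

First, augment the grammar with L' → L
I₀ = CLOSURE({ [L' → . L] }):
  [L' → . L] has the dot before L: add [L → . L P a], [L → .], [L → . n P +]
No further items can be added.

I₀ = { [L → . L P a], [L → . n P +], [L → .], [L' → . L] }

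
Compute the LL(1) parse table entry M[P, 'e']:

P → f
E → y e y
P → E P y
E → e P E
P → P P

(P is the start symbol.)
P → E P y, P → P P

To find M[P, 'e'], we find productions for P where 'e' is in the predict set (PREDICT(N → α) = (FIRST(α) \ {ε}) ∪ (FOLLOW(N) if α ⇒* ε)).

Relevant sets:
  FIRST(E) = { 'e', 'y' }
  FIRST(P) = { 'e', 'f', 'y' }

P → f: PREDICT = { 'f' }
P → E P y: PREDICT = { 'e', 'y' }
  'e' is in predict set, so this production goes in M[P, 'e']
P → P P: PREDICT = { 'e', 'f', 'y' }
  'e' is in predict set, so this production goes in M[P, 'e']

M[P, 'e'] = P → E P y, P → P P  (a multiply-defined cell — the grammar is not LL(1))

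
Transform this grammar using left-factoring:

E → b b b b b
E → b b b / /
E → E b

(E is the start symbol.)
Left-factoring transforms A → αβ₁ | αβ₂ into A → αA' and A' → β₁ | β₂
(α is the longest common prefix among the alternatives). Repeat until
no nonterminal has two alternatives with a common prefix.

Round 1: E has alternatives sharing prefix 'b b b'. Introduce E': E → b b b E'
  Add: E' → b b
  Add: E' → / /

No remaining common prefixes — done.

Resulting grammar:
E → b b b E'
E' → b b
E' → / /
E → E b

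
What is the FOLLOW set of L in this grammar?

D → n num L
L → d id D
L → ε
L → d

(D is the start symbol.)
{ $ }

In D → n num L: L is at the end, add FOLLOW(D)

The FOLLOW sets referred to above (computed the same way, to a fixed point):
  FOLLOW(D) = { $ }

Taking the union: FOLLOW(L) = { $ }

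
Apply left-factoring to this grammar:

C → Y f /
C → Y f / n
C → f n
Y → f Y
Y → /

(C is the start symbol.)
C → Y f / C'
C' → ε
C' → n
C → f n
Y → f Y
Y → /

Left-factoring transforms A → αβ₁ | αβ₂ into A → αA' and A' → β₁ | β₂
(α is the longest common prefix among the alternatives). Repeat until
no nonterminal has two alternatives with a common prefix.

Round 1: C has alternatives sharing prefix 'Y f /'. Introduce C': C → Y f / C'
  Add: C' → ε
  Add: C' → n

No remaining common prefixes — done.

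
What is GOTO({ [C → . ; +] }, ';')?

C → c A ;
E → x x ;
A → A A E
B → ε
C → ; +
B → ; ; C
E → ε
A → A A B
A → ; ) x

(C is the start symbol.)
GOTO(I, ';') = CLOSURE({ [A → αX.β] : [A → α.Xβ] ∈ I, X = ';' })

Items with dot before ';', with the dot advanced:
  [C → . ; +] → [C → ; . +]
Closure adds nothing (no advanced item has the dot before a non-terminal).

GOTO = { [C → ; . +] }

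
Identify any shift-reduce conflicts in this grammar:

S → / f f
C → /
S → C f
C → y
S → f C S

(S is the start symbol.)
Yes — I1: [C → / .] vs [S → / . f f]

A shift-reduce conflict occurs when an LR(0) state has both:
  - a complete (reduce) item [A → α .] (dot at the end), and
  - a shift item [B → β . c γ] (dot before a terminal).

Augment with S' → S and build the canonical LR(0) collection (I0 = CLOSURE({[S' → . S]}), then GOTO on every symbol after a dot until no new states appear). It has 12 states:
  I0: { [C → . /], [C → . y], [S → . / f f], [S → . C f], [S → . f C S], [S' → . S] }  — shift
  I1: { [C → / .], [S → / . f f] }  — shift, reduce
  I2: { [S → C . f] }  — shift
  I3: { [S' → S .] }  — accept
  I4: { [C → . /], [C → . y], [S → f . C S] }  — shift
  I5: { [C → y .] }  — reduce
  I6: { [C → / .] }  — reduce
  I7: { [C → . /], [C → . y], [S → . / f f], [S → . C f], [S → . f C S], [S → f C . S] }  — shift
  I8: { [S → f C S .] }  — reduce
  I9: { [S → C f .] }  — reduce
  I10: { [S → / f . f] }  — shift
  I11: { [S → / f f .] }  — reduce

I1 contains reduce item [C → / .] and shift item [S → / . f f] — shift-reduce conflict.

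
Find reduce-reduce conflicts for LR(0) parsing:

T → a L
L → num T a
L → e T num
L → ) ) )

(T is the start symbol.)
A reduce-reduce conflict occurs when an LR(0) state has two complete items [A → α .] and [B → β .] — both call for a reduction, and with no lookahead the parser cannot choose between them.

Augment with T' → T and build the canonical LR(0) collection (I0 = CLOSURE({[T' → . T]}), then GOTO on every symbol after a dot until no new states appear). It has 13 states:
  I0: { [T → . a L], [T' → . T] }  — shift
  I1: { [T' → T .] }  — accept
  I2: { [L → . ) ) )], [L → . e T num], [L → . num T a], [T → a . L] }  — shift
  I3: { [L → ) . ) )] }  — shift
  I4: { [T → a L .] }  — reduce
  I5: { [L → e . T num], [T → . a L] }  — shift
  I6: { [L → num . T a], [T → . a L] }  — shift
  I7: { [L → num T . a] }  — shift
  I8: { [L → num T a .] }  — reduce
  I9: { [L → e T . num] }  — shift
  I10: { [L → e T num .] }  — reduce
  I11: { [L → ) ) . )] }  — shift
  I12: { [L → ) ) ) .] }  — reduce

No state contains more than one complete item.

Answer: No reduce-reduce conflicts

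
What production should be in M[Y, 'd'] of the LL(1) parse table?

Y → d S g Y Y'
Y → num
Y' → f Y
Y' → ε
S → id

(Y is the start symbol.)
Y → d S g Y Y'

To find M[Y, 'd'], we find productions for Y where 'd' is in the predict set (PREDICT(N → α) = (FIRST(α) \ {ε}) ∪ (FOLLOW(N) if α ⇒* ε)).

Y → d S g Y Y': PREDICT = { 'd' }
  'd' is in predict set, so this production goes in M[Y, 'd']
Y → num: PREDICT = { 'num' }

M[Y, 'd'] = Y → d S g Y Y'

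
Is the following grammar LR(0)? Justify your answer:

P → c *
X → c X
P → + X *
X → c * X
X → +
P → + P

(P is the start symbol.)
Augment with P' → P and build the canonical LR(0) collection (I0 = CLOSURE({[P' → . P]}), then GOTO on every symbol after a dot until no new states appear). It has 16 states:
  I0: { [P → . + P], [P → . + X *], [P → . c *], [P' → . P] }  — shift
  I1: { [P → + . P], [P → + . X *], [P → . + P], [P → . + X *], [P → . c *], [X → . +], [X → . c * X], [X → . c X] }  — shift
  I2: { [P' → P .] }  — accept
  I3: { [P → c . *] }  — shift
  I4: { [P → c * .] }  — reduce
  I5: { [P → + . P], [P → + . X *], [P → . + P], [P → . + X *], [P → . c *], [X → + .], [X → . +], [X → . c * X], [X → . c X] }  — shift, reduce
  I6: { [P → + P .] }  — reduce
  I7: { [P → + X . *] }  — shift
  I8: { [P → c . *], [X → . +], [X → . c * X], [X → . c X], [X → c . * X], [X → c . X] }  — shift
  I9: { [P → c * .], [X → . +], [X → . c * X], [X → . c X], [X → c * . X] }  — shift, reduce
  I10: { [X → + .] }  — reduce
  I11: { [X → c X .] }  — reduce
  I12: { [X → . +], [X → . c * X], [X → . c X], [X → c . * X], [X → c . X] }  — shift
  I13: { [X → . +], [X → . c * X], [X → . c X], [X → c * . X] }  — shift
  I14: { [X → c * X .] }  — reduce
  I15: { [P → + X * .] }  — reduce

Conflict in state I5:
  Shift-reduce conflict between [X → + .] and [P → . + P]
So the grammar is NOT LR(0).

Answer: No. Shift-reduce conflict between [X → + .] and [P → . + P]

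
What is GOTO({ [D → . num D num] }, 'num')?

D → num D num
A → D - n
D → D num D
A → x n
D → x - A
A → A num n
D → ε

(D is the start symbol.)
GOTO(I, 'num') = CLOSURE({ [A → αX.β] : [A → α.Xβ] ∈ I, X = 'num' })

Items with dot before 'num', with the dot advanced:
  [D → . num D num] → [D → num . D num]
Closure of the advanced items:
  [D → num . D num] has the dot before D: add [D → . num D num], [D → . D num D], [D → . x - A], [D → .]

GOTO = { [D → . D num D], [D → . num D num], [D → . x - A], [D → .], [D → num . D num] }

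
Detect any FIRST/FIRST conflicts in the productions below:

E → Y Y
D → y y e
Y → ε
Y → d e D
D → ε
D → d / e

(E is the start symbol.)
A FIRST/FIRST conflict occurs when two productions N → α and N → β for the same non-terminal have FIRST(α) ∩ FIRST(β) ≠ ∅ (with ε ∈ FIRST of a nullable right-hand side, so two nullable alternatives also conflict).

Productions for D:
  D → y y e: FIRST = { 'y' }
  D → ε: FIRST = { ε }
  D → d / e: FIRST = { 'd' }
Productions for Y:
  Y → ε: FIRST = { ε }
  Y → d e D: FIRST = { 'd' }
E has only one production, so no FIRST/FIRST conflict is possible there.

All alternatives of each non-terminal have pairwise disjoint FIRST sets.

Answer: No FIRST/FIRST conflicts.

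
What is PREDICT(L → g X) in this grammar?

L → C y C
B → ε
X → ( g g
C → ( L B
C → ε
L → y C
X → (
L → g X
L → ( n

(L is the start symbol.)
{ 'g' }

PREDICT(L → g X) = (FIRST(RHS) \ {ε}) ∪ (FOLLOW(L) if ε ∈ FIRST(RHS), i.e. RHS ⇒* ε)
FIRST(g X) = { 'g' }
ε ∉ FIRST(g X), so FOLLOW(L) is not added.
PREDICT(L → g X) = { 'g' }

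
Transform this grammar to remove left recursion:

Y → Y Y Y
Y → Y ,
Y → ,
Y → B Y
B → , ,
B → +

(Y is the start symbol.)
Y → , Y'
Y → B Y Y'
Y' → Y Y Y'
Y' → , Y'
Y' → ε
B → , ,
B → +

Y is directly left-recursive. The standard transformation for
  A → A α₁ | ... | A α_m | β₁ | ... | β_n
is
  A  → β₁ A' | ... | β_n A'
  A' → α₁ A' | ... | α_m A' | ε

Y → , becomes Y → , Y'
Y → B Y becomes Y → B Y Y'
Y → Y Y Y becomes Y' → Y Y Y'
Y → Y , becomes Y' → , Y'
Add Y' → ε

Productions for other non-terminals are unchanged:
  B → , ,
  B → +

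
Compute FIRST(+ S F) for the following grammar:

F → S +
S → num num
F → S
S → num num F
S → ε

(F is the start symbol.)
To compute FIRST(+ S F), process the symbols left to right:
Symbol + is a terminal. Add '+' and stop.
FIRST(+ S F) = { '+' }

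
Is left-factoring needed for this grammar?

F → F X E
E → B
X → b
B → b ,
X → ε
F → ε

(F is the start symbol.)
Left-factoring is needed when two productions for the same non-terminal
share a common prefix on the right-hand side.

Productions for F:
  F → F X E
  F → ε
Productions for X:
  X → b
  X → ε

No common prefixes found.

Answer: No, left-factoring is not needed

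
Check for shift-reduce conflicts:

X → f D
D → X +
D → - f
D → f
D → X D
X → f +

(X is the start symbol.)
A shift-reduce conflict occurs when an LR(0) state has both:
  - a complete (reduce) item [A → α .] (dot at the end), and
  - a shift item [B → β . c γ] (dot before a terminal).

Augment with X' → X and build the canonical LR(0) collection (I0 = CLOSURE({[X' → . X]}), then GOTO on every symbol after a dot until no new states appear). It has 11 states:
  I0: { [X → . f +], [X → . f D], [X' → . X] }  — shift
  I1: { [X' → X .] }  — accept
  I2: { [D → . - f], [D → . X +], [D → . X D], [D → . f], [X → . f +], [X → . f D], [X → f . +], [X → f . D] }  — shift
  I3: { [X → f + .] }  — reduce
  I4: { [D → - . f] }  — shift
  I5: { [X → f D .] }  — reduce
  I6: { [D → . - f], [D → . X +], [D → . X D], [D → . f], [D → X . +], [D → X . D], [X → . f +], [X → . f D] }  — shift
  I7: { [D → . - f], [D → . X +], [D → . X D], [D → . f], [D → f .], [X → . f +], [X → . f D], [X → f . +], [X → f . D] }  — shift, reduce
  I8: { [D → X + .] }  — reduce
  I9: { [D → X D .] }  — reduce
  I10: { [D → - f .] }  — reduce

I7 contains reduce item [D → f .] and shift items [D → . - f], [D → . f], [X → . f +], [X → f . +], [X → . f D] — shift-reduce conflict.

Answer: Yes — I7: [D → f .] vs [D → . - f]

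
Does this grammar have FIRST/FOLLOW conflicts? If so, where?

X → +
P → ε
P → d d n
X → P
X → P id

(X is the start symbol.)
No FIRST/FOLLOW conflicts.

A FIRST/FOLLOW conflict occurs when a non-terminal N has a nullable alternative N → β (β ⇒* ε) and another alternative N → α with FIRST(α) ∩ FOLLOW(N) ≠ ∅: on such a lookahead the parser cannot decide between expanding α and letting N vanish via β.

Nullable non-terminals: P, X.
FIRST sets used below: FIRST(P) = { 'd', ε }

P: nullable alternative(s) P → ε; FOLLOW(P) = { $, 'id' }
  P → ε: FIRST \ {ε} = { } — this is the only nullable alternative, skip
  P → d d n: FIRST \ {ε} = { 'd' } — disjoint from FOLLOW(P)

X: nullable alternative(s) X → P; FOLLOW(X) = { $ }
  X → +: FIRST \ {ε} = { '+' } — disjoint from FOLLOW(X)
  X → P: FIRST \ {ε} = { 'd' } — this is the only nullable alternative, skip
  X → P id: FIRST \ {ε} = { 'd', 'id' } — disjoint from FOLLOW(X)

No FIRST/FOLLOW conflicts found.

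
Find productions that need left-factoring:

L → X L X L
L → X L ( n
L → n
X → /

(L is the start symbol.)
Yes, L has productions with common prefix 'X L'

Left-factoring is needed when two productions for the same non-terminal
share a common prefix on the right-hand side.

Productions for L:
  L → X L X L
  L → X L ( n
  L → n

Found common prefix 'X L' in productions for L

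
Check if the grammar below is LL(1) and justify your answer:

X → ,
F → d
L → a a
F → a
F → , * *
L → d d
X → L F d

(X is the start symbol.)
Relevant sets:
  FIRST(L) = { 'a', 'd' }

For X:
  PREDICT(X → ',') = { ',' }
  PREDICT(X → L F d) = { 'a', 'd' }
For F:
  PREDICT(F → d) = { 'd' }
  PREDICT(F → a) = { 'a' }
  PREDICT(F → ',' '*' '*') = { ',' }
For L:
  PREDICT(L → a a) = { 'a' }
  PREDICT(L → d d) = { 'd' }

All predict sets are disjoint. The grammar IS LL(1).

Answer: Yes, the grammar is LL(1).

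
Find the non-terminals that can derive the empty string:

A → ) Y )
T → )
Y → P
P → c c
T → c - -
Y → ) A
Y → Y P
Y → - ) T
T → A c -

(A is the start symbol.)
A non-terminal is nullable if it can derive ε (the empty string): either it has an ε-production, or it has a production whose right-hand side consists entirely of nullable non-terminals.

There are no ε-productions, so no non-terminal can derive ε.
No non-terminals are nullable.

Answer: None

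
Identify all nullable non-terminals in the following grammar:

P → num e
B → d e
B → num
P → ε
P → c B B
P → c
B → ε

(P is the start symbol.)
ε-productions: P → ε, B → ε
So P, B are immediately nullable.
Every non-terminal is now nullable.
Nullable = { 'B', 'P' }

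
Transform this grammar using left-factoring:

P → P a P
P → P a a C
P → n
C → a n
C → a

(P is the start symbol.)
P → P a P'
P' → P
P' → a C
P → n
C → a C'
C' → n
C' → ε

Left-factoring transforms A → αβ₁ | αβ₂ into A → αA' and A' → β₁ | β₂
(α is the longest common prefix among the alternatives). Repeat until
no nonterminal has two alternatives with a common prefix.

Round 1: P has alternatives sharing prefix 'P a'. Introduce P': P → P a P'
  Add: P' → P
  Add: P' → a C

Round 2: C has alternatives sharing prefix 'a'. Introduce C': C → a C'
  Add: C' → n
  Add: C' → ε

No remaining common prefixes — done.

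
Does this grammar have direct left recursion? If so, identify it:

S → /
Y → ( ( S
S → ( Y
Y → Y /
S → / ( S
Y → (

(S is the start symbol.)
Yes, Y is left-recursive

S → /: starts with '/'
Y → ( ( S: starts with '('
S → ( Y: starts with '('
Y → Y /: LEFT RECURSIVE (starts with Y)
S → / ( S: starts with '/'
Y → (: starts with '('

The grammar has direct left recursion on: Y.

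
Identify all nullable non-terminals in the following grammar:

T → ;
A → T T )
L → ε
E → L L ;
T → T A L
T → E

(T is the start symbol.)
A non-terminal is nullable if it can derive ε (the empty string): either it has an ε-production, or it has a production whose right-hand side consists entirely of nullable non-terminals.

ε-productions: L → ε
So L is immediately nullable.
No further non-terminal can be added: every production for the remaining non-terminals contains a terminal or a non-nullable non-terminal.
Nullable = { 'L' }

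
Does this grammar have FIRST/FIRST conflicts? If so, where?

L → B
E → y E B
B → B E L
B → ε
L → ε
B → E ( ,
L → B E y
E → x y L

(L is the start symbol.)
A FIRST/FIRST conflict occurs when two productions N → α and N → β for the same non-terminal have FIRST(α) ∩ FIRST(β) ≠ ∅ (with ε ∈ FIRST of a nullable right-hand side, so two nullable alternatives also conflict).

FIRST sets of the non-terminals at (or reachable through a nullable prefix from) the front of some alternative:
  FIRST(B) = { 'x', 'y', ε }
  FIRST(E) = { 'x', 'y' }

Productions for L:
  L → B: FIRST = { 'x', 'y', ε }
  L → ε: FIRST = { ε }
  L → B E y: FIRST = { 'x', 'y' }
Productions for E:
  E → y E B: FIRST = { 'y' }
  E → x y L: FIRST = { 'x' }
Productions for B:
  B → B E L: FIRST = { 'x', 'y' }
  B → ε: FIRST = { ε }
  B → E ( ,: FIRST = { 'x', 'y' }

Conflict for L: L → B and L → ε
  Overlap: { ε }
Conflict for L: L → B and L → B E y
  Overlap: { 'x', 'y' }
Conflict for B: B → B E L and B → E ( ,
  Overlap: { 'x', 'y' }

Answer: Yes. L → B / L → ε on { ε }; L → B / L → B E y on { 'x', 'y' }; B → B E L / B → E '(' ',' on { 'x', 'y' }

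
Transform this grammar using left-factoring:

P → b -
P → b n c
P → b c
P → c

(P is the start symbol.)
Left-factoring transforms A → αβ₁ | αβ₂ into A → αA' and A' → β₁ | β₂
(α is the longest common prefix among the alternatives). Repeat until
no nonterminal has two alternatives with a common prefix.

Round 1: P has alternatives sharing prefix 'b'. Introduce P': P → b P'
  Add: P' → -
  Add: P' → n c
  Add: P' → c

No remaining common prefixes — done.

Resulting grammar:
P → b P'
P' → -
P' → n c
P' → c
P → c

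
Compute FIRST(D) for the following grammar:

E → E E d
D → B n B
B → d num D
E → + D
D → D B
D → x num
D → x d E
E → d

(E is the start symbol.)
{ 'd', 'x' }

To compute FIRST(D), examine every production with D on the left-hand side, reading each right-hand side left to right until a non-nullable symbol is reached.

FIRST sets of the other non-terminals involved (by the same procedure, iterated to a fixed point):
  FIRST(B) = { 'd' }

From D → B n B:
  - B is a non-terminal: add FIRST(B) \ {ε} = { 'd' }
    B is not nullable, so stop
From D → D B:
  - D is the symbol being defined: contributes nothing new
    D is not nullable, so stop
From D → x num:
  - x is a terminal: add 'x' and stop
From D → x d E:
  - x is a terminal: add 'x' and stop

Collecting: FIRST(D) = { 'd', 'x' }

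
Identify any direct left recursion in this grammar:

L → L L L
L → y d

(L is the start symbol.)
Direct left recursion occurs when N → N α for some non-terminal N (the right-hand side begins with the left-hand side itself).

L → L L L: LEFT RECURSIVE (starts with L)
L → y d: starts with y

The grammar has direct left recursion on: L.

Answer: Yes, L is left-recursive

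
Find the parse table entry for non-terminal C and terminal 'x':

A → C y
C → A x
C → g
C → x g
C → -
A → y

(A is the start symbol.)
To find M[C, 'x'], we find productions for C where 'x' is in the predict set (PREDICT(N → α) = (FIRST(α) \ {ε}) ∪ (FOLLOW(N) if α ⇒* ε)).

Relevant sets:
  FIRST(A) = { '-', 'g', 'x', 'y' }

C → A x: PREDICT = { '-', 'g', 'x', 'y' }
  'x' is in predict set, so this production goes in M[C, 'x']
C → g: PREDICT = { 'g' }
C → x g: PREDICT = { 'x' }
  'x' is in predict set, so this production goes in M[C, 'x']
C → -: PREDICT = { '-' }

M[C, 'x'] = C → A x, C → x g  (a multiply-defined cell — the grammar is not LL(1))

Answer: C → A x, C → x g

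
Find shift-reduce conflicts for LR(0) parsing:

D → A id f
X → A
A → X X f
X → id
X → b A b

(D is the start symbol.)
Augment with D' → D and build the canonical LR(0) collection (I0 = CLOSURE({[D' → . D]}), then GOTO on every symbol after a dot until no new states appear). It has 13 states:
  I0: { [A → . X X f], [D → . A id f], [D' → . D], [X → . A], [X → . b A b], [X → . id] }  — shift
  I1: { [D → A . id f], [X → A .] }  — shift, reduce
  I2: { [D' → D .] }  — accept
  I3: { [A → . X X f], [A → X . X f], [X → . A], [X → . b A b], [X → . id] }  — shift
  I4: { [A → . X X f], [X → . A], [X → . b A b], [X → . id], [X → b . A b] }  — shift
  I5: { [X → id .] }  — reduce
  I6: { [X → A .], [X → b A . b] }  — shift, reduce
  I7: { [X → b A b .] }  — reduce
  I8: { [X → A .] }  — reduce
  I9: { [A → . X X f], [A → X . X f], [A → X X . f], [X → . A], [X → . b A b], [X → . id] }  — shift
  I10: { [A → X X f .] }  — reduce
  I11: { [D → A id . f] }  — shift
  I12: { [D → A id f .] }  — reduce

I1 contains reduce item [X → A .] and shift item [D → A . id f] — shift-reduce conflict.
I6 contains reduce item [X → A .] and shift item [X → b A . b] — shift-reduce conflict.

Answer: Yes — I1: [X → A .] vs [D → A . id f]; I6: [X → A .] vs [X → b A . b]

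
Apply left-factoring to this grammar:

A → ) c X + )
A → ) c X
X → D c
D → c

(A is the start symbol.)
A → ) c X A'
A' → + )
A' → ε
X → D c
D → c

Left-factoring transforms A → αβ₁ | αβ₂ into A → αA' and A' → β₁ | β₂
(α is the longest common prefix among the alternatives). Repeat until
no nonterminal has two alternatives with a common prefix.

Round 1: A has alternatives sharing prefix ') c X'. Introduce A': A → ) c X A'
  Add: A' → + )
  Add: A' → ε

No remaining common prefixes — done.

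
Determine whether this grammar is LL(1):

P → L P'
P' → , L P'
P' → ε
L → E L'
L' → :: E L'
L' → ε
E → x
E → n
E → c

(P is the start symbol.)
Yes, the grammar is LL(1).

A grammar is LL(1) if for each non-terminal N with multiple productions, the predict sets of those productions are pairwise disjoint, where PREDICT(N → α) = (FIRST(α) \ {ε}) ∪ (FOLLOW(N) if α ⇒* ε).

Relevant sets:
  FOLLOW(P') = { $ }
  FOLLOW(L') = { $, ',' }

For P':
  PREDICT(P' → ',' L P') = { ',' }
  PREDICT(P' → ε) = { $ }
For L':
  PREDICT(L' → :: E L') = { '::' }
  PREDICT(L' → ε) = { $, ',' }
For E:
  PREDICT(E → x) = { 'x' }
  PREDICT(E → n) = { 'n' }
  PREDICT(E → c) = { 'c' }
P, L have a single production, so nothing to check there.

All predict sets are disjoint. The grammar IS LL(1).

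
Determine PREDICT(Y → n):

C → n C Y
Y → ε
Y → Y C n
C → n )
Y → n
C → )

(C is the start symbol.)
PREDICT(Y → n) = (FIRST(RHS) \ {ε}) ∪ (FOLLOW(Y) if ε ∈ FIRST(RHS), i.e. RHS ⇒* ε)
FIRST(n) = { 'n' }
ε ∉ FIRST(n), so FOLLOW(Y) is not added.
PREDICT(Y → n) = { 'n' }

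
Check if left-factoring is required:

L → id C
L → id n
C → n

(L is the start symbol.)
Yes, L has productions with common prefix 'id'

Left-factoring is needed when two productions for the same non-terminal
share a common prefix on the right-hand side.

Productions for L:
  L → id C
  L → id n

Found common prefix 'id' in productions for L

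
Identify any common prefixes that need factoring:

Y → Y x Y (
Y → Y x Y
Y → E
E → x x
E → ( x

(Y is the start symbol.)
Yes, Y has productions with common prefix 'Y x Y'

Left-factoring is needed when two productions for the same non-terminal
share a common prefix on the right-hand side.

Productions for Y:
  Y → Y x Y (
  Y → Y x Y
  Y → E
Productions for E:
  E → x x
  E → ( x

Found common prefix 'Y x Y' in productions for Y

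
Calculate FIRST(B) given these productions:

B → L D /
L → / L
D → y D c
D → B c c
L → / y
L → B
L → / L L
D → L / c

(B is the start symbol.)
{ '/' }

FIRST sets of the other non-terminals involved (by the same procedure, iterated to a fixed point):
  FIRST(L) = { '/' }

From B → L D /:
  - L is a non-terminal: add FIRST(L) \ {ε} = { '/' }
    L is not nullable, so stop

Collecting: FIRST(B) = { '/' }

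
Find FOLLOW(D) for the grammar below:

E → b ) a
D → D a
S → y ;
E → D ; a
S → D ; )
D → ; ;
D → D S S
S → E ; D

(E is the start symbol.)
{ ';', 'a', 'b', 'y' }

In D → D a: D is followed by a, add FIRST(a) \ {ε} = { 'a' }
In E → D ; a: D is followed by ';' a, add FIRST(';' a) \ {ε} = { ';' }
In S → D ; ): D is followed by ';' ')', add FIRST(';' ')') \ {ε} = { ';' }
In D → D S S: D is followed by S S, add FIRST(S S) \ {ε} = { ';', 'b', 'y' }
In S → E ; D: D is at the end, add FOLLOW(S)

The FOLLOW sets referred to above (computed the same way, to a fixed point):
  FOLLOW(S) = { ';', 'a', 'b', 'y' }

Taking the union: FOLLOW(D) = { ';', 'a', 'b', 'y' }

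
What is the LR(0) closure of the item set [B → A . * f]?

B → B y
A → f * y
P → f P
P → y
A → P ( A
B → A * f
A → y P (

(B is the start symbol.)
{ [B → A . * f] }

Start with: [B → A . * f]
The dot precedes the terminal '*', so nothing is added.

CLOSURE = { [B → A . * f] }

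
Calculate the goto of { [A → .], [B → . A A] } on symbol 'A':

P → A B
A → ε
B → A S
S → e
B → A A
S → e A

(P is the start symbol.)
{ [A → .], [B → A . A] }

GOTO(I, 'A') = CLOSURE({ [A → αX.β] : [A → α.Xβ] ∈ I, X = 'A' })

Items with dot before 'A', with the dot advanced:
  [B → . A A] → [B → A . A]
Closure of the advanced items:
  [B → A . A] has the dot before A: add [A → .]

GOTO = { [A → .], [B → A . A] }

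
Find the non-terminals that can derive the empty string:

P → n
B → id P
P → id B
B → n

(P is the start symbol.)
None

There are no ε-productions, so no non-terminal can derive ε.
No non-terminals are nullable.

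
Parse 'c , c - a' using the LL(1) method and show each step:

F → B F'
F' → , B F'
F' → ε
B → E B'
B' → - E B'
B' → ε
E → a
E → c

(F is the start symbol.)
Stack is shown with the top on the left.

Stack        Input        Action
--------------------------------
F $          c , c - a $  output F → B F'
B F' $       c , c - a $  output B → E B'
E B' F' $    c , c - a $  output E → c
c B' F' $    c , c - a $  match 'c'
B' F' $      , c - a $    output B' → ε
F' $         , c - a $    output F' → , B F'
, B F' $     , c - a $    match ','
B F' $       c - a $      output B → E B'
E B' F' $    c - a $      output E → c
c B' F' $    c - a $      match 'c'
B' F' $      - a $        output B' → - E B'
- E B' F' $  - a $        match '-'
E B' F' $    a $          output E → a
a B' F' $    a $          match 'a'
B' F' $      $            output B' → ε
F' $         $            output F' → ε
$            $            accept

The string is accepted.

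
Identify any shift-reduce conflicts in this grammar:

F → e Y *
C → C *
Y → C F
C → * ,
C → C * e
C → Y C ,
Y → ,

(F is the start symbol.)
Yes — I7: [F → e Y * .] vs [C → * . ,]; I10: [C → C * .] vs [C → C * . e]

Augment with F' → F and build the canonical LR(0) collection (I0 = CLOSURE({[F' → . F]}), then GOTO on every symbol after a dot until no new states appear). It has 15 states:
  I0: { [F → . e Y *], [F' → . F] }  — shift
  I1: { [F' → F .] }  — accept
  I2: { [C → . * ,], [C → . C * e], [C → . C *], [C → . Y C ,], [F → e . Y *], [Y → . ,], [Y → . C F] }  — shift
  I3: { [C → * . ,] }  — shift
  I4: { [Y → , .] }  — reduce
  I5: { [C → C . * e], [C → C . *], [F → . e Y *], [Y → C . F] }  — shift
  I6: { [C → . * ,], [C → . C * e], [C → . C *], [C → . Y C ,], [C → Y . C ,], [F → e Y . *], [Y → . ,], [Y → . C F] }  — shift
  I7: { [C → * . ,], [F → e Y * .] }  — shift, reduce
  I8: { [C → C . * e], [C → C . *], [C → Y C . ,], [F → . e Y *], [Y → C . F] }  — shift
  I9: { [C → . * ,], [C → . C * e], [C → . C *], [C → . Y C ,], [C → Y . C ,], [Y → . ,], [Y → . C F] }  — shift
  I10: { [C → C * . e], [C → C * .] }  — shift, reduce
  I11: { [C → Y C , .] }  — reduce
  I12: { [Y → C F .] }  — reduce
  I13: { [C → C * e .] }  — reduce
  I14: { [C → * , .] }  — reduce

I7 contains reduce item [F → e Y * .] and shift item [C → * . ,] — shift-reduce conflict.
I10 contains reduce item [C → C * .] and shift item [C → C * . e] — shift-reduce conflict.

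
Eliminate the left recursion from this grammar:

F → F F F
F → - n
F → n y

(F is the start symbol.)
F is directly left-recursive. The standard transformation for
  A → A α₁ | ... | A α_m | β₁ | ... | β_n
is
  A  → β₁ A' | ... | β_n A'
  A' → α₁ A' | ... | α_m A' | ε

F → - n becomes F → - n F'
F → n y becomes F → n y F'
F → F F F becomes F' → F F F'
Add F' → ε

Resulting grammar:
F → - n F'
F → n y F'
F' → F F F'
F' → ε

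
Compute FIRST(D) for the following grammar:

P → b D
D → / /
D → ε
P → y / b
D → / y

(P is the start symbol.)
{ '/', ε }

From D → / /:
  - '/' is a terminal: add '/' and stop
From D → ε:
  - ε-production, so ε ∈ FIRST(D)
From D → / y:
  - '/' is a terminal: add '/' and stop

Collecting: FIRST(D) = { '/', ε }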